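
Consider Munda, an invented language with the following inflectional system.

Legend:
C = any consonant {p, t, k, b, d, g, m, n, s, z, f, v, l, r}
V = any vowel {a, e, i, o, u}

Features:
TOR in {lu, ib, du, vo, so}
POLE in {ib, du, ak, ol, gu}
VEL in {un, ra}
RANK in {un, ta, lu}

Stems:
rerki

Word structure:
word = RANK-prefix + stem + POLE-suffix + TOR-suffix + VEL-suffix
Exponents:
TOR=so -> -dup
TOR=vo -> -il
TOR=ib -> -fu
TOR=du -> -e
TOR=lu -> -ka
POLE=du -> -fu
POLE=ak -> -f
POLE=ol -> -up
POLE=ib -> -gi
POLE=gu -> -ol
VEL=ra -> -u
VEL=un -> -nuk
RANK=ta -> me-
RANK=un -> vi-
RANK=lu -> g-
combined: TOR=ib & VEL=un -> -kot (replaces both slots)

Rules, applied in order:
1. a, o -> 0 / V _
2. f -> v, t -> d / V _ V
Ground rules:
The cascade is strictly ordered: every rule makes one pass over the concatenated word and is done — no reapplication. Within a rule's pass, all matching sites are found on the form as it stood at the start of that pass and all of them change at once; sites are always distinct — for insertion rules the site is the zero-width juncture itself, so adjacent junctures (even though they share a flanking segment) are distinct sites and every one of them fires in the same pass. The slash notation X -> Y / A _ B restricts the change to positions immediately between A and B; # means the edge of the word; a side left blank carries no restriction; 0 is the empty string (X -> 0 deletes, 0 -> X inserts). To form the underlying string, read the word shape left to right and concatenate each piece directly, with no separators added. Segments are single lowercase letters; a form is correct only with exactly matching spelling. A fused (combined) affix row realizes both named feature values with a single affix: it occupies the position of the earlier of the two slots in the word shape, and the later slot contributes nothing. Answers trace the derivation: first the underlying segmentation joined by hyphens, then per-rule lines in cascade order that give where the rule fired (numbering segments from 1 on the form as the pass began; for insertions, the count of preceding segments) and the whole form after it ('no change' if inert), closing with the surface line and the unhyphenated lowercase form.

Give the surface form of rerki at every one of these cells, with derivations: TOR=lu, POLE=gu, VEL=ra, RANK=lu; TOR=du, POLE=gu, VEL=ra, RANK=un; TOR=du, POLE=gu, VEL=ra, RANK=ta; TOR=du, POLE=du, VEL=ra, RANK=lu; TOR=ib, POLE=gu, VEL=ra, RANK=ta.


cell TOR=lu, POLE=gu, VEL=ra, RANK=lu:
underlying: g-rerki-ol-ka-u
1. a, o -> 0 / V _: fires at position(s) 7: grerkilkau
2. f -> v, t -> d / V _ V: no change
surface: grerkilkau

cell TOR=du, POLE=gu, VEL=ra, RANK=un:
underlying: vi-rerki-ol-e-u
1. a, o -> 0 / V _: fires at position(s) 8: virerkileu
2. f -> v, t -> d / V _ V: no change
surface: virerkileu

cell TOR=du, POLE=gu, VEL=ra, RANK=ta:
underlying: me-rerki-ol-e-u
1. a, o -> 0 / V _: fires at position(s) 8: mererkileu
2. f -> v, t -> d / V _ V: no change
surface: mererkileu

cell TOR=du, POLE=du, VEL=ra, RANK=lu:
underlying: g-rerki-fu-e-u
1. a, o -> 0 / V _: no change
2. f -> v, t -> d / V _ V: fires at position(s) 7: grerkivueu
surface: grerkivueu

cell TOR=ib, POLE=gu, VEL=ra, RANK=ta:
underlying: me-rerki-ol-fu-u
1. a, o -> 0 / V _: fires at position(s) 8: mererkilfuu
2. f -> v, t -> d / V _ V: no change
surface: mererkilfuu


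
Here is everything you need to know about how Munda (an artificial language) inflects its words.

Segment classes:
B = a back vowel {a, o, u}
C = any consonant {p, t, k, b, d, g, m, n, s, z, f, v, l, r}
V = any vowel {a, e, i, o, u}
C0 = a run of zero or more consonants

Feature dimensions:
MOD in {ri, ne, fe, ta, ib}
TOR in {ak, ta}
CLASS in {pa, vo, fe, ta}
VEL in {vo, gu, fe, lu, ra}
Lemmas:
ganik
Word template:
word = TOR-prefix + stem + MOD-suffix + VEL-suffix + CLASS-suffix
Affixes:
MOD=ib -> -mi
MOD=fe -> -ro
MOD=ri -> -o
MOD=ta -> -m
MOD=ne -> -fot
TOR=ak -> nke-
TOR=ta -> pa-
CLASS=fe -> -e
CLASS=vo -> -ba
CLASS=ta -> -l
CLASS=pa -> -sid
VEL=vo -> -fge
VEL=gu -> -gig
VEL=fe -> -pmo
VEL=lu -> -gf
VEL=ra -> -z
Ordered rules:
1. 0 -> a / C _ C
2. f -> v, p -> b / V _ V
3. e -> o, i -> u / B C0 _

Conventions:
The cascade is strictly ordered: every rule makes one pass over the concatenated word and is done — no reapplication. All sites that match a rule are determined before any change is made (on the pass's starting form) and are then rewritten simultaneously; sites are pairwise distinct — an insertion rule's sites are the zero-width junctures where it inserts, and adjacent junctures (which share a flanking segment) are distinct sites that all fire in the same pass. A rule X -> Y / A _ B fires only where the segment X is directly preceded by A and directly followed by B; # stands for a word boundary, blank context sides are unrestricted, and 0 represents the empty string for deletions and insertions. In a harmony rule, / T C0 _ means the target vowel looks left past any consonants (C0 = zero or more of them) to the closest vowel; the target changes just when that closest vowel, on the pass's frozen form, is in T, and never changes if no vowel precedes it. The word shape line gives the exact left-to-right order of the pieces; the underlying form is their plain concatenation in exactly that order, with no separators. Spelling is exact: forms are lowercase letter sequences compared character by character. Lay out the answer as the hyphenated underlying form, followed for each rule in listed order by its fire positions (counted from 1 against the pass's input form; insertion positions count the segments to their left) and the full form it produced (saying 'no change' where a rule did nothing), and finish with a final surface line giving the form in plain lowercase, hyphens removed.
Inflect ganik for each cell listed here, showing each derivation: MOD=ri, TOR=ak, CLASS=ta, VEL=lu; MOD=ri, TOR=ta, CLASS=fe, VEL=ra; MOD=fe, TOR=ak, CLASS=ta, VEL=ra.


cell MOD=ri, TOR=ak, CLASS=ta, VEL=lu:
underlying: nke-ganik-o-gf-l
1. 0 -> a / C _ C: inserts after position(s) 1, 10, 11: nakeganikogafal
2. f -> v, p -> b / V _ V: fires at position(s) 13: nakeganikogaval
3. e -> o, i -> u / B C0 _: fires at position(s) 4, 8: nakoganukogaval
surface: nakoganukogaval

cell MOD=ri, TOR=ta, CLASS=fe, VEL=ra:
underlying: pa-ganik-o-z-e
1. 0 -> a / C _ C: no change
2. f -> v, p -> b / V _ V: no change
3. e -> o, i -> u / B C0 _: fires at position(s) 6, 10: paganukozo
surface: paganukozo

cell MOD=fe, TOR=ak, CLASS=ta, VEL=ra:
underlying: nke-ganik-ro-z-l
1. 0 -> a / C _ C: inserts after position(s) 1, 8, 11: nakeganikarozal
2. f -> v, p -> b / V _ V: no change
3. e -> o, i -> u / B C0 _: fires at position(s) 4, 8: nakoganukarozal
surface: nakoganukarozal


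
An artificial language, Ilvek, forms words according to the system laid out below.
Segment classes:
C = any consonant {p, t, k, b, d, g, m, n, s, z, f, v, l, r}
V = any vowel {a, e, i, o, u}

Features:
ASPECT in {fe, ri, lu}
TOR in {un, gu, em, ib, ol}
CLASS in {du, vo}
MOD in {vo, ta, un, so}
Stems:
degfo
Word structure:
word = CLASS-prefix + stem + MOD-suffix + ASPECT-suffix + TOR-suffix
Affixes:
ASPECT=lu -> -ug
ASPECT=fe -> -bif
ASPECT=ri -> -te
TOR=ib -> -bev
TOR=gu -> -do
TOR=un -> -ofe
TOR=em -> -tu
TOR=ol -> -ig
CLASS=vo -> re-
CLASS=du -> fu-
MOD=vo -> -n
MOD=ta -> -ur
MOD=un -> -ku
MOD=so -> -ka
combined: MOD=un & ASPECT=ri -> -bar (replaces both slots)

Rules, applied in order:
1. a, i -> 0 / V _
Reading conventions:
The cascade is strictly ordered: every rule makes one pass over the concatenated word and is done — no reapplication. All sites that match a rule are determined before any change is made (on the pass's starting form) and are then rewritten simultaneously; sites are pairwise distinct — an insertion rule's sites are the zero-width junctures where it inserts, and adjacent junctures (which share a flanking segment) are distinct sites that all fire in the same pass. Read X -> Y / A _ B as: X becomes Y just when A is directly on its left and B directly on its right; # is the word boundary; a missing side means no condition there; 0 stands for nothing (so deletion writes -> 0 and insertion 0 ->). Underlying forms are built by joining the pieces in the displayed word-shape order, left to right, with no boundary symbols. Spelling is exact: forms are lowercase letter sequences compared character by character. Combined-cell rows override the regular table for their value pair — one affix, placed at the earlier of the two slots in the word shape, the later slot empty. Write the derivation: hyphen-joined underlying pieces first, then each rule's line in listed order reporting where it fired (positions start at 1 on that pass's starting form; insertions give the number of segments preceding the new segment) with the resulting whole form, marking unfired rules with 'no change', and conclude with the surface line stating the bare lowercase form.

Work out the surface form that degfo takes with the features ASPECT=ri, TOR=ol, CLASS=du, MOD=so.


underlying: fu-degfo-ka-te-ig
1. a, i -> 0 / V _: fires at position(s) 12: fudegfokateg
surface: fudegfokateg


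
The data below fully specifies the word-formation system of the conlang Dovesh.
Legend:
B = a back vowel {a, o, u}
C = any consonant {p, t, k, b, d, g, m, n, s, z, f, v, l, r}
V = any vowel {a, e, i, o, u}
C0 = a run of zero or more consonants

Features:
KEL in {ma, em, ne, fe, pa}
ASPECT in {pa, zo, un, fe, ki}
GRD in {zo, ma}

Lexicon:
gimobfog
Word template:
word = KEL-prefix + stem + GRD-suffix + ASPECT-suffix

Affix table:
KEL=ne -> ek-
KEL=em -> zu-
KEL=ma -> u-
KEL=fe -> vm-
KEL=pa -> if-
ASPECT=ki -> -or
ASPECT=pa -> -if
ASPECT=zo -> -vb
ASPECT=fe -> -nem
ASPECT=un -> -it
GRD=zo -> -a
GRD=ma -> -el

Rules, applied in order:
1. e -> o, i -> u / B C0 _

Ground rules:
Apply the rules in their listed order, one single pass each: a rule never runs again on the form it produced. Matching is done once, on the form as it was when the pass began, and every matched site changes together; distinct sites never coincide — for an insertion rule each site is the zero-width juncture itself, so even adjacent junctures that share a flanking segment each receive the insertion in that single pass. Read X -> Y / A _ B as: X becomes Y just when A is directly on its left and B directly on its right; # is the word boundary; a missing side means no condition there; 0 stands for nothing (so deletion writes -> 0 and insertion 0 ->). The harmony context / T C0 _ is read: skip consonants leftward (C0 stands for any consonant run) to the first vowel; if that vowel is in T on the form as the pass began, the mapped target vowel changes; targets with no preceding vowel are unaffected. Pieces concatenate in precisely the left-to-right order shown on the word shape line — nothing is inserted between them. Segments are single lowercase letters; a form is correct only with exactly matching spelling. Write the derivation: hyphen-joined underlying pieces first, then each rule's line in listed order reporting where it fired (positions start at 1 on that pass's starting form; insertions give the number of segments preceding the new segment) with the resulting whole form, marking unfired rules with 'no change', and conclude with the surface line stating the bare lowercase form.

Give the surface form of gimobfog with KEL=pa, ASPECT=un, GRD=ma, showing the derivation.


underlying: if-gimobfog-el-it
1. e -> o, i -> u / B C0 _: fires at position(s) 11: ifgimobfogolit
surface: ifgimobfogolit


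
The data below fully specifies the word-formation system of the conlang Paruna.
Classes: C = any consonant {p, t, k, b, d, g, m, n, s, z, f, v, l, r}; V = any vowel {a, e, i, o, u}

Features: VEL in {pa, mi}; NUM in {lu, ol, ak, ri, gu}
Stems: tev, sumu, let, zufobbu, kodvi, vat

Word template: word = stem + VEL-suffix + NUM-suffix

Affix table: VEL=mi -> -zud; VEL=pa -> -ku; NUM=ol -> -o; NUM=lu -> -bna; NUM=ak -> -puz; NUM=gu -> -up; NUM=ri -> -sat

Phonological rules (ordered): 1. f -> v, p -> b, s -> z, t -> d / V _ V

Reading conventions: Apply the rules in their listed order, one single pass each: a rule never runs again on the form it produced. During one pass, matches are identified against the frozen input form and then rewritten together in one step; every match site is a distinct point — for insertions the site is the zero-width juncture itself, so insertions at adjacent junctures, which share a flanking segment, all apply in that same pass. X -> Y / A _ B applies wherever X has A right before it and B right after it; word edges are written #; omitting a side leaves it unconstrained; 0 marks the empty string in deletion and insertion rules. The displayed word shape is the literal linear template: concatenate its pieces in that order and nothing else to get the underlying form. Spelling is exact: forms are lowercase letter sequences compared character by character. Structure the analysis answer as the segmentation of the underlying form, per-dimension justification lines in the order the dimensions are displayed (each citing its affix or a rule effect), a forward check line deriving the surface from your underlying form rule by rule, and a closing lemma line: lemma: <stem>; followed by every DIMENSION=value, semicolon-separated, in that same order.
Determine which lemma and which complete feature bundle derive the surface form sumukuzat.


underlying: sumu-ku-sat
VEL=pa - signalled by the affix -ku
NUM=ri - signalled by the affix -sat
check: sumukusat -> sumukuzat
lemma: sumu; VEL=pa; NUM=ri


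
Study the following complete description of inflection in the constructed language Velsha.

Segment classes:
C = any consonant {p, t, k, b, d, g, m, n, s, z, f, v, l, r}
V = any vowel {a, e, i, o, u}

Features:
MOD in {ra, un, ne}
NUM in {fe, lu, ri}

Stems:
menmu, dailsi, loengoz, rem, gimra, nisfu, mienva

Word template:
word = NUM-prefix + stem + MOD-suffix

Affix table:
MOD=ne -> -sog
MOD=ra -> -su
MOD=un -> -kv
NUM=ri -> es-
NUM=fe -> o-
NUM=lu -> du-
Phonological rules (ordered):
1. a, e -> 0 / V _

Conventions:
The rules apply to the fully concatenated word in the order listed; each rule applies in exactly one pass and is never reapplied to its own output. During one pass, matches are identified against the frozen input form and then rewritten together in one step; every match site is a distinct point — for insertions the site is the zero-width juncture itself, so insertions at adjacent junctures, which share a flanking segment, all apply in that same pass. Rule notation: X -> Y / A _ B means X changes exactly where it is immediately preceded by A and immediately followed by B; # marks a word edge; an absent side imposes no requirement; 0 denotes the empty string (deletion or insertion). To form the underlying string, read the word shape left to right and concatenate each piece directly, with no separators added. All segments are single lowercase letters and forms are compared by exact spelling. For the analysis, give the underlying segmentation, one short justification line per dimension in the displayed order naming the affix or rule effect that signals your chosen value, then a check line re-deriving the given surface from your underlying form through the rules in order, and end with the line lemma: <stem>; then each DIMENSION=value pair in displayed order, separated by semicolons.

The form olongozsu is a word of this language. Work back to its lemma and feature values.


underlying: o-loengoz-su
MOD=ra - signalled by the affix -su
NUM=fe - signalled by the affix o-
check: oloengozsu -> olongozsu
lemma: loengoz; MOD=ra; NUM=fe


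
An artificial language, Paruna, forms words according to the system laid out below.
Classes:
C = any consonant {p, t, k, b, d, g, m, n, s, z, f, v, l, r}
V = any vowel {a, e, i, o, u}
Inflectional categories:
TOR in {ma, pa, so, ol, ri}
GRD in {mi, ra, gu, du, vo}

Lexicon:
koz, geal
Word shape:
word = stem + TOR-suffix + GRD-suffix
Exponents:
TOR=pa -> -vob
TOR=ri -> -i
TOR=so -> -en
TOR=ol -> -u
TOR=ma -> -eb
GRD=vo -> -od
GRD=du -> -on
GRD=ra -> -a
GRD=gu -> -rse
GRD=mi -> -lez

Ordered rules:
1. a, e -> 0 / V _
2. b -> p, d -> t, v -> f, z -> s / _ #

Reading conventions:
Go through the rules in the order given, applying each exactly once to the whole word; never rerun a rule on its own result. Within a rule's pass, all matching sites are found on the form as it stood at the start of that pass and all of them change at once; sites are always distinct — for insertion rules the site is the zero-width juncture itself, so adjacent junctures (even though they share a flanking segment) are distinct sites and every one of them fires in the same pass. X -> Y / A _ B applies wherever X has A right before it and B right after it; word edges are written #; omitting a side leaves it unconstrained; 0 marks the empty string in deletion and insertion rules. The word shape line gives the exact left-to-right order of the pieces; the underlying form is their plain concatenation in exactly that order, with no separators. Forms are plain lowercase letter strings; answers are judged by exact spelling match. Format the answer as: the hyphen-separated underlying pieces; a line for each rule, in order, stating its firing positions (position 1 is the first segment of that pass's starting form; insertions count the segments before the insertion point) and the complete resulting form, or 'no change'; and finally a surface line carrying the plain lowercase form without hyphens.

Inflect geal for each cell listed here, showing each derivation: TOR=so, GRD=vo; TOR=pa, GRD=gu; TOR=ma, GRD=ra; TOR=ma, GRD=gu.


cell TOR=so, GRD=vo:
underlying: geal-en-od
1. a, e -> 0 / V _: fires at position(s) 3: gelenod
2. b -> p, d -> t, v -> f, z -> s / _ #: fires at position(s) 7: gelenot
surface: gelenot

cell TOR=pa, GRD=gu:
underlying: geal-vob-rse
1. a, e -> 0 / V _: fires at position(s) 3: gelvobrse
2. b -> p, d -> t, v -> f, z -> s / _ #: no change
surface: gelvobrse

cell TOR=ma, GRD=ra:
underlying: geal-eb-a
1. a, e -> 0 / V _: fires at position(s) 3: geleba
2. b -> p, d -> t, v -> f, z -> s / _ #: no change
surface: geleba

cell TOR=ma, GRD=gu:
underlying: geal-eb-rse
1. a, e -> 0 / V _: fires at position(s) 3: gelebrse
2. b -> p, d -> t, v -> f, z -> s / _ #: no change
surface: gelebrse


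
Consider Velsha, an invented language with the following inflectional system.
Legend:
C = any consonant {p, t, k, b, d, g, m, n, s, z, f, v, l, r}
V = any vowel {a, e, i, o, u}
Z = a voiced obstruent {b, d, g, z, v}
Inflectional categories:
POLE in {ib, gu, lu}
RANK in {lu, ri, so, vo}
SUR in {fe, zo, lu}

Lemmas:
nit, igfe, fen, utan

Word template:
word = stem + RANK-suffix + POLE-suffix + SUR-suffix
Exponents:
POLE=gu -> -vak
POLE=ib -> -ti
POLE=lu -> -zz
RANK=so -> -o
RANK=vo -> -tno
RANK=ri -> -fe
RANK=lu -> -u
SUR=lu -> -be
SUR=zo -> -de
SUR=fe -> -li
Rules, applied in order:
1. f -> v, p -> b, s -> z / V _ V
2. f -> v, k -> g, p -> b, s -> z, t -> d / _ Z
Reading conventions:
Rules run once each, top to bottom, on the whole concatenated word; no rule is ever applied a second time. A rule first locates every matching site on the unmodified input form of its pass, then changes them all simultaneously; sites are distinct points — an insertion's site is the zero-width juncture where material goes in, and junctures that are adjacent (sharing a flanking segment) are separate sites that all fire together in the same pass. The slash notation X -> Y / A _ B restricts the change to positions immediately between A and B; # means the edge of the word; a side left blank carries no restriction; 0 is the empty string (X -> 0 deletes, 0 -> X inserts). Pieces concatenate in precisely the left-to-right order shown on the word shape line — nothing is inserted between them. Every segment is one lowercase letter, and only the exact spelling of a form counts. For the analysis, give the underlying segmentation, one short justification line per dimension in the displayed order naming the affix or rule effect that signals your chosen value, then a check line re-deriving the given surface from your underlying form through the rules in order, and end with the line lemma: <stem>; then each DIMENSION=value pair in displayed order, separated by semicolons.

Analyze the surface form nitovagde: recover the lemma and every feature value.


underlying: nit-o-vak-de
POLE=gu - signalled by the affix -vak
RANK=so - signalled by the affix -o
SUR=zo - signalled by the affix -de
check: nitovakde -> nitovakde -> nitovagde
lemma: nit; POLE=gu; RANK=so; SUR=zo


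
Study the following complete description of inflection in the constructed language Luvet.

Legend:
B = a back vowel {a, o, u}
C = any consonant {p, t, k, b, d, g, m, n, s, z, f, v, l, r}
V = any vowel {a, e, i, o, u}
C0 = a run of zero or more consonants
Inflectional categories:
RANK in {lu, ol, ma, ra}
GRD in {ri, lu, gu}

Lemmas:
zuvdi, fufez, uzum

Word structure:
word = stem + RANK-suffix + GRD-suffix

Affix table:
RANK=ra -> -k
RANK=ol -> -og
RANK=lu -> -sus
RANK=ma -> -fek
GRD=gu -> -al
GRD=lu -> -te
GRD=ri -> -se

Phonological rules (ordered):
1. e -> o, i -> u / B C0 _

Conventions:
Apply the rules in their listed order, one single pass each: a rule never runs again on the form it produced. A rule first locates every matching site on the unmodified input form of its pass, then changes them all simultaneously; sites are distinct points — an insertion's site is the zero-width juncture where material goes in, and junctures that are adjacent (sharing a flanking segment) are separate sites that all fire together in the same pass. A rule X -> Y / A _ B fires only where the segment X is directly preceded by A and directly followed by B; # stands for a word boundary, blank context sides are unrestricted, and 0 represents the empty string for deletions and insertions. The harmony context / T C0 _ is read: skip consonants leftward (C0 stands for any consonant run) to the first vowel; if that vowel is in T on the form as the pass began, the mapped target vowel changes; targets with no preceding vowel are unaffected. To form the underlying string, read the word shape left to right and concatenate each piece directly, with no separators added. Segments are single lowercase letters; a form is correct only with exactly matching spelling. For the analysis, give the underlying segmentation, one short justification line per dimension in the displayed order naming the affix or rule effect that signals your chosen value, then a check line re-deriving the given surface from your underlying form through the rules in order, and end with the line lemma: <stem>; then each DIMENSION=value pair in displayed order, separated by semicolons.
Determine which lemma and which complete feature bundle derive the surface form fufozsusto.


underlying: fufez-sus-te
RANK=lu - signalled by the affix -sus
GRD=lu - signalled by the affix -te
check: fufezsuste -> fufozsusto
lemma: fufez; RANK=lu; GRD=lu


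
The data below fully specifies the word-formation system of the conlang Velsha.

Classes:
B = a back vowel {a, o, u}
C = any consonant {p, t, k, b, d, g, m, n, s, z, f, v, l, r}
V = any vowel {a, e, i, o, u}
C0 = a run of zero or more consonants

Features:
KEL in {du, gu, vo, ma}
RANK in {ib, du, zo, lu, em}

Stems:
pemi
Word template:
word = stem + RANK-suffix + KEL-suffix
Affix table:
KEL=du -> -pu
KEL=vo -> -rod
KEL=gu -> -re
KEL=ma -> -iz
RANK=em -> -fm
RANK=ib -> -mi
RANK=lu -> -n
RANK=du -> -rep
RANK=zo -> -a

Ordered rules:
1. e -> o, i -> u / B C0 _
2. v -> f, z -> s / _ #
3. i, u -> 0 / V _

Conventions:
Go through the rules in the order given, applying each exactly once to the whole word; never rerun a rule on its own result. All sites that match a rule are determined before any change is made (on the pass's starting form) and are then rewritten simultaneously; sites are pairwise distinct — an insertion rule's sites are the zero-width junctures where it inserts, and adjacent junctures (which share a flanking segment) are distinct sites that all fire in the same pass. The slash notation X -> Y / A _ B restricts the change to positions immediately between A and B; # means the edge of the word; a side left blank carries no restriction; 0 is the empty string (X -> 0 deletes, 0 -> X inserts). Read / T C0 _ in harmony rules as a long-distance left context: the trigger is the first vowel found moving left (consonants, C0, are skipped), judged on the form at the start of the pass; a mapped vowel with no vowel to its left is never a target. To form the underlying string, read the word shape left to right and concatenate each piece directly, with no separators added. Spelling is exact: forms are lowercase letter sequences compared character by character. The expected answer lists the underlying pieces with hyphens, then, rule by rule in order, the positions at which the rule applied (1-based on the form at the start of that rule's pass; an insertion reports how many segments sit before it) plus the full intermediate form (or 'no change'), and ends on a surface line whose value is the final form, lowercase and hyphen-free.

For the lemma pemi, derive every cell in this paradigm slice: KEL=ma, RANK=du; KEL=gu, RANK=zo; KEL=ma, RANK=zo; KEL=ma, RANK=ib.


cell KEL=ma, RANK=du:
underlying: pemi-rep-iz
1. e -> o, i -> u / B C0 _: no change
2. v -> f, z -> s / _ #: fires at position(s) 9: pemirepis
3. i, u -> 0 / V _: no change
surface: pemirepis

cell KEL=gu, RANK=zo:
underlying: pemi-a-re
1. e -> o, i -> u / B C0 _: fires at position(s) 7: pemiaro
2. v -> f, z -> s / _ #: no change
3. i, u -> 0 / V _: no change
surface: pemiaro

cell KEL=ma, RANK=zo:
underlying: pemi-a-iz
1. e -> o, i -> u / B C0 _: fires at position(s) 6: pemiauz
2. v -> f, z -> s / _ #: fires at position(s) 7: pemiaus
3. i, u -> 0 / V _: fires at position(s) 6: pemias
surface: pemias

cell KEL=ma, RANK=ib:
underlying: pemi-mi-iz
1. e -> o, i -> u / B C0 _: no change
2. v -> f, z -> s / _ #: fires at position(s) 8: pemimiis
3. i, u -> 0 / V _: fires at position(s) 7: pemimis
surface: pemimis


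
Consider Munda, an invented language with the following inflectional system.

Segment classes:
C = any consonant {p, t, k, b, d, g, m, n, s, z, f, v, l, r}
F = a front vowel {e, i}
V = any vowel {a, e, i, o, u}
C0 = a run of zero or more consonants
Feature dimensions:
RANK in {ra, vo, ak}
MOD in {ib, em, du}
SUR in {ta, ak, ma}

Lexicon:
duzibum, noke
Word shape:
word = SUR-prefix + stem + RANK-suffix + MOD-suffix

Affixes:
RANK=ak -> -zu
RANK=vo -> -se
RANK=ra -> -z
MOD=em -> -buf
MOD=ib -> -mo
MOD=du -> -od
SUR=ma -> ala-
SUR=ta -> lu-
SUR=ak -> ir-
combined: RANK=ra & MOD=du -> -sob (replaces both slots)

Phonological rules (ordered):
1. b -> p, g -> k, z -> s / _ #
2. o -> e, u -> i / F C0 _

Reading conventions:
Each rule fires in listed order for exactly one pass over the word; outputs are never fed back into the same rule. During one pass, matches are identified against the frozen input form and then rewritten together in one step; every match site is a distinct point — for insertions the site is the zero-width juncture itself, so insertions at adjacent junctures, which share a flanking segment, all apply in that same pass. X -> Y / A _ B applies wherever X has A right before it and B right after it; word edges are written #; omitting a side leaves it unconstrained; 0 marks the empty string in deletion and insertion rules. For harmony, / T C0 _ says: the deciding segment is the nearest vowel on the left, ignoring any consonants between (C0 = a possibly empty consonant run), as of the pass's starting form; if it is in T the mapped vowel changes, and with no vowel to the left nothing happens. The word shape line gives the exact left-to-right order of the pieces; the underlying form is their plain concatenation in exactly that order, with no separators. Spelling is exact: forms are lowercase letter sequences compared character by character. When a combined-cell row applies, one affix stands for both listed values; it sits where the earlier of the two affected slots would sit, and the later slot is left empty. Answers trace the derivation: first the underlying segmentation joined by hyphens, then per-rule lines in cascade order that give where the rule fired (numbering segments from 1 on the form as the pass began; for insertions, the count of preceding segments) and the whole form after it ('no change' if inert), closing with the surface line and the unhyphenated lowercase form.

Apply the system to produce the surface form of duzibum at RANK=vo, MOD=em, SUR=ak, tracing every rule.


underlying: ir-duzibum-se-buf
1. b -> p, g -> k, z -> s / _ #: no change
2. o -> e, u -> i / F C0 _: fires at position(s) 4, 8, 13: irdizibimsebif
surface: irdizibimsebif


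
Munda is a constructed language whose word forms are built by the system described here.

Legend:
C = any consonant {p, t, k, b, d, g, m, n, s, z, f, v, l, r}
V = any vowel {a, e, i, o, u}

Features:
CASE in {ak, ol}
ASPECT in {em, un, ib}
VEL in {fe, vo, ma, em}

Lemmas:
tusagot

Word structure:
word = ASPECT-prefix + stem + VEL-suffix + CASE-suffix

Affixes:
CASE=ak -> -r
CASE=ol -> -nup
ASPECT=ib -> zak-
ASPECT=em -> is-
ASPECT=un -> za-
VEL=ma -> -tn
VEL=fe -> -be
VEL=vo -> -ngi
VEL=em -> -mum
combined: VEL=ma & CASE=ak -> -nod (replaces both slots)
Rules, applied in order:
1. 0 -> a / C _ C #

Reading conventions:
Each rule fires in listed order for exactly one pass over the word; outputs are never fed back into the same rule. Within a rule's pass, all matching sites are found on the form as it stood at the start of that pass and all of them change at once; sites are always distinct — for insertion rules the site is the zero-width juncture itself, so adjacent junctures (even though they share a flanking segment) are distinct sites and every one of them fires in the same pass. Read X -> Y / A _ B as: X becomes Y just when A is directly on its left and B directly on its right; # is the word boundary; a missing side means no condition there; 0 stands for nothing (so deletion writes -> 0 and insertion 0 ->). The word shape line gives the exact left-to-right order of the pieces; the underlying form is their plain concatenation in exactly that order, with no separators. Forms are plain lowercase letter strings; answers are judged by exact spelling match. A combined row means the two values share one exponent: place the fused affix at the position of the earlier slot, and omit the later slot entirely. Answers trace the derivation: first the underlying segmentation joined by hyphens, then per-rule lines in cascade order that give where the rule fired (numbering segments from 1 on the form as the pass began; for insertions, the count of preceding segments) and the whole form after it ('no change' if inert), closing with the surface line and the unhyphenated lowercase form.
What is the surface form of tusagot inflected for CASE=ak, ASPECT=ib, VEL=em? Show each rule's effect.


underlying: zak-tusagot-mum-r
1. 0 -> a / C _ C #: inserts after position(s) 13: zaktusagotmumar
surface: zaktusagotmumar


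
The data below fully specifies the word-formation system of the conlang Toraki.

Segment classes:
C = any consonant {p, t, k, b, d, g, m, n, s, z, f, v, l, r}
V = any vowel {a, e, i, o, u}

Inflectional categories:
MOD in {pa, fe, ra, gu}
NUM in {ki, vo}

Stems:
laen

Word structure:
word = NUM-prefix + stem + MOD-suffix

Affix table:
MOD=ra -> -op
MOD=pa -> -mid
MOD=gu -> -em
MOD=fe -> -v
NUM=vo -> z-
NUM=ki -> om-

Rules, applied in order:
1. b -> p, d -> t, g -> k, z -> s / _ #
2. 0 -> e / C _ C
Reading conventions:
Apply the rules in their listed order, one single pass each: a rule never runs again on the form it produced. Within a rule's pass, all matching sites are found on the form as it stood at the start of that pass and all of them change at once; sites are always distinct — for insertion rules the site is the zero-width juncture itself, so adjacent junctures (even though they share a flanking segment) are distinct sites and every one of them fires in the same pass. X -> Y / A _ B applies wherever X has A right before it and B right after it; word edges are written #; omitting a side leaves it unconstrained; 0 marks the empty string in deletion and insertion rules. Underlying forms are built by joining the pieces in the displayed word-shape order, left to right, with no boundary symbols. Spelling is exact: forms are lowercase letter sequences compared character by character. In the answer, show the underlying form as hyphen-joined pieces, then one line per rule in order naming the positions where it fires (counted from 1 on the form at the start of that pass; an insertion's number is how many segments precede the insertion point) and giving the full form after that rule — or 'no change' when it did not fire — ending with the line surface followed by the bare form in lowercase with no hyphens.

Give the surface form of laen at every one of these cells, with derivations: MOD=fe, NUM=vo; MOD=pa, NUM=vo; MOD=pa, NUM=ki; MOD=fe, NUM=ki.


cell MOD=fe, NUM=vo:
underlying: z-laen-v
1. b -> p, d -> t, g -> k, z -> s / _ #: no change
2. 0 -> e / C _ C: inserts after position(s) 1, 5: zelaenev
surface: zelaenev

cell MOD=pa, NUM=vo:
underlying: z-laen-mid
1. b -> p, d -> t, g -> k, z -> s / _ #: fires at position(s) 8: zlaenmit
2. 0 -> e / C _ C: inserts after position(s) 1, 5: zelaenemit
surface: zelaenemit

cell MOD=pa, NUM=ki:
underlying: om-laen-mid
1. b -> p, d -> t, g -> k, z -> s / _ #: fires at position(s) 9: omlaenmit
2. 0 -> e / C _ C: inserts after position(s) 2, 6: omelaenemit
surface: omelaenemit

cell MOD=fe, NUM=ki:
underlying: om-laen-v
1. b -> p, d -> t, g -> k, z -> s / _ #: no change
2. 0 -> e / C _ C: inserts after position(s) 2, 6: omelaenev
surface: omelaenev


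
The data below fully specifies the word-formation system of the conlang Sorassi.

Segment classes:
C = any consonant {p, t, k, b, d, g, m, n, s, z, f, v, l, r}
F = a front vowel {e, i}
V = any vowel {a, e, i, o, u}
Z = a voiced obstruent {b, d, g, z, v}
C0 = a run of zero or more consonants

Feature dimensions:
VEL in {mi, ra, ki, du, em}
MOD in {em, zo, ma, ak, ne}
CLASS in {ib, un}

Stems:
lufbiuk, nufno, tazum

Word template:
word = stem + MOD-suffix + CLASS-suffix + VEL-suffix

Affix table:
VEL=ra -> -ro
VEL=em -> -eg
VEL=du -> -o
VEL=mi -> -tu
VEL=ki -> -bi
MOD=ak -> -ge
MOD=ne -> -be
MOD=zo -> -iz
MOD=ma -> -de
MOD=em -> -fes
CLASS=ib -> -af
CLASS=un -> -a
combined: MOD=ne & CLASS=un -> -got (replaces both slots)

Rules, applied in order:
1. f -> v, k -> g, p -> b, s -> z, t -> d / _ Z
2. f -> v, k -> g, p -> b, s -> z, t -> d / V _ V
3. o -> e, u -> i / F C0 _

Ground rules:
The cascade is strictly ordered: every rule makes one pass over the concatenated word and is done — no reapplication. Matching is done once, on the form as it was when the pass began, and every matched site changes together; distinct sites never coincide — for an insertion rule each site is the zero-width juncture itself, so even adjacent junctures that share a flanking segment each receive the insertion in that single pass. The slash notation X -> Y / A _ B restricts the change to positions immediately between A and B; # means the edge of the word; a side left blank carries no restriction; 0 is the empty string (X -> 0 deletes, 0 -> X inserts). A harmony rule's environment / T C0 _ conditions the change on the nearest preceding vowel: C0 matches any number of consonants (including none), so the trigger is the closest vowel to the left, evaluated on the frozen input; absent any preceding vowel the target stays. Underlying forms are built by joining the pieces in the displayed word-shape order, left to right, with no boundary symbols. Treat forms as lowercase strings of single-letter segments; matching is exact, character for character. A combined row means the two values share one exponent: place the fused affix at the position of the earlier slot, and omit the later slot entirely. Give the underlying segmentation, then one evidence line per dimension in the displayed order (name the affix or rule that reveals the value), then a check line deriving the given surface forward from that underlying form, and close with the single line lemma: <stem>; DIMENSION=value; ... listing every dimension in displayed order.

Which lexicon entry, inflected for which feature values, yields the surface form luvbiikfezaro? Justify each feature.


underlying: lufbiuk-fes-a-ro
VEL=ra - signalled by the affix -ro
MOD=em - signalled by the affix -fes
CLASS=un - signalled by the affix -a
check: lufbiukfesaro -> luvbiukfesaro -> luvbiukfezaro -> luvbiikfezaro
lemma: lufbiuk; VEL=ra; MOD=em; CLASS=un


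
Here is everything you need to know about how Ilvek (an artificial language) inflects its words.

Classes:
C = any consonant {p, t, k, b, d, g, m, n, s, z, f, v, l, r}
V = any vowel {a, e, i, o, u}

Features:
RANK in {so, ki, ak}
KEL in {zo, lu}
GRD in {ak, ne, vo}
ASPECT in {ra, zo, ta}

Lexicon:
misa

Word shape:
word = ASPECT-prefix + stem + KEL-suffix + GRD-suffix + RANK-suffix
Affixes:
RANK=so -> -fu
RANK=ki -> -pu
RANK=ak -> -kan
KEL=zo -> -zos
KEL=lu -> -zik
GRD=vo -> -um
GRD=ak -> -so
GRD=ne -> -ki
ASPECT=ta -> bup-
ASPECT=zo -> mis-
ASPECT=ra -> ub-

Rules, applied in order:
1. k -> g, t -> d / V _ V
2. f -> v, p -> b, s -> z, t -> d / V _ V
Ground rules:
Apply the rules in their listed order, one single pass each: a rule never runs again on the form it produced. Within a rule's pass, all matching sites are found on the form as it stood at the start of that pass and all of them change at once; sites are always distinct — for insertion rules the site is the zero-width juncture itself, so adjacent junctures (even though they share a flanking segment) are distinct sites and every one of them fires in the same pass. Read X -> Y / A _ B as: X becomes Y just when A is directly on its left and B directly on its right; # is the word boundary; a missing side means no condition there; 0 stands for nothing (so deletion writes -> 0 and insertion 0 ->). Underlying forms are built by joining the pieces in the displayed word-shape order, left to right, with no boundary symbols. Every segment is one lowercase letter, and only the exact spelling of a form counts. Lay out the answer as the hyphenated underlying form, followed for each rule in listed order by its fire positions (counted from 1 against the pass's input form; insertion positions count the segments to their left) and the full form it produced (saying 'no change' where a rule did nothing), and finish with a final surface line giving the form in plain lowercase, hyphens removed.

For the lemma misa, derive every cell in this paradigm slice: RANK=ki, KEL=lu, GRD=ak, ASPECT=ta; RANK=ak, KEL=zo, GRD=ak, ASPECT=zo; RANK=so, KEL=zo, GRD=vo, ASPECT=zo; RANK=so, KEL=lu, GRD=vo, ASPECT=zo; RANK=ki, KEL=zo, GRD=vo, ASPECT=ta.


cell RANK=ki, KEL=lu, GRD=ak, ASPECT=ta:
underlying: bup-misa-zik-so-pu
1. k -> g, t -> d / V _ V: no change
2. f -> v, p -> b, s -> z, t -> d / V _ V: fires at position(s) 6, 13: bupmizaziksobu
surface: bupmizaziksobu

cell RANK=ak, KEL=zo, GRD=ak, ASPECT=zo:
underlying: mis-misa-zos-so-kan
1. k -> g, t -> d / V _ V: fires at position(s) 13: mismisazossogan
2. f -> v, p -> b, s -> z, t -> d / V _ V: fires at position(s) 6: mismizazossogan
surface: mismizazossogan

cell RANK=so, KEL=zo, GRD=vo, ASPECT=zo:
underlying: mis-misa-zos-um-fu
1. k -> g, t -> d / V _ V: no change
2. f -> v, p -> b, s -> z, t -> d / V _ V: fires at position(s) 6, 10: mismizazozumfu
surface: mismizazozumfu

cell RANK=so, KEL=lu, GRD=vo, ASPECT=zo:
underlying: mis-misa-zik-um-fu
1. k -> g, t -> d / V _ V: fires at position(s) 10: mismisazigumfu
2. f -> v, p -> b, s -> z, t -> d / V _ V: fires at position(s) 6: mismizazigumfu
surface: mismizazigumfu

cell RANK=ki, KEL=zo, GRD=vo, ASPECT=ta:
underlying: bup-misa-zos-um-pu
1. k -> g, t -> d / V _ V: no change
2. f -> v, p -> b, s -> z, t -> d / V _ V: fires at position(s) 6, 10: bupmizazozumpu
surface: bupmizazozumpu


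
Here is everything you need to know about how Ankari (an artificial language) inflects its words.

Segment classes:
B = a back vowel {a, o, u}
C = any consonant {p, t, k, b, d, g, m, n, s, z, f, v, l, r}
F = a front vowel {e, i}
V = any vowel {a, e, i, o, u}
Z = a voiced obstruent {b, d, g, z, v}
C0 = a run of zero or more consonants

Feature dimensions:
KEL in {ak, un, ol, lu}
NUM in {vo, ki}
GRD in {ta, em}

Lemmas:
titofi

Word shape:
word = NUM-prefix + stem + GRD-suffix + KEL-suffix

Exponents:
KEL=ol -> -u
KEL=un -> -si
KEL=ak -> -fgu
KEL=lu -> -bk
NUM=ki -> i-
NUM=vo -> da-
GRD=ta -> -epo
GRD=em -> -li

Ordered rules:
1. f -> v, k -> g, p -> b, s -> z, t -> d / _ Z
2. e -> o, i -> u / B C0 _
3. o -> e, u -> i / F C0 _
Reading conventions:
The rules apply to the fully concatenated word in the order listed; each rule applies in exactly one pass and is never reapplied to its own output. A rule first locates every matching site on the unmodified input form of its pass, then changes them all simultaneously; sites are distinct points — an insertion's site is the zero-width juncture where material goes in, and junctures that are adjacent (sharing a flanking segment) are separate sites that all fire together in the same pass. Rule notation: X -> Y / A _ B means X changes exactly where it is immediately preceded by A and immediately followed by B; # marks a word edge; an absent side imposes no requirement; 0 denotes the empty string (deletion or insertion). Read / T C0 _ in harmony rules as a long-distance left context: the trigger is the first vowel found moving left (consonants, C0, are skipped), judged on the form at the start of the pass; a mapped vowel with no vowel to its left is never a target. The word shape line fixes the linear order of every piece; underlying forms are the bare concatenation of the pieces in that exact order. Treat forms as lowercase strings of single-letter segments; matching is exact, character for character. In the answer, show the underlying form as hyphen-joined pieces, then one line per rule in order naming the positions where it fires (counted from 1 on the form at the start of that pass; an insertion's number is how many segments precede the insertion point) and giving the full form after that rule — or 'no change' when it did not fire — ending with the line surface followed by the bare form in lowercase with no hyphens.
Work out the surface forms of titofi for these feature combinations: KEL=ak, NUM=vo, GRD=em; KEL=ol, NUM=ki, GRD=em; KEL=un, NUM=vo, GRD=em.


cell KEL=ak, NUM=vo, GRD=em:
underlying: da-titofi-li-fgu
1. f -> v, k -> g, p -> b, s -> z, t -> d / _ Z: fires at position(s) 11: datitofilivgu
2. e -> o, i -> u / B C0 _: fires at position(s) 4, 8: datutofulivgu
3. o -> e, u -> i / F C0 _: fires at position(s) 13: datutofulivgi
surface: datutofulivgi

cell KEL=ol, NUM=ki, GRD=em:
underlying: i-titofi-li-u
1. f -> v, k -> g, p -> b, s -> z, t -> d / _ Z: no change
2. e -> o, i -> u / B C0 _: fires at position(s) 7: ititofuliu
3. o -> e, u -> i / F C0 _: fires at position(s) 5, 10: ititefulii
surface: ititefulii

cell KEL=un, NUM=vo, GRD=em:
underlying: da-titofi-li-si
1. f -> v, k -> g, p -> b, s -> z, t -> d / _ Z: no change
2. e -> o, i -> u / B C0 _: fires at position(s) 4, 8: datutofulisi
3. o -> e, u -> i / F C0 _: no change
surface: datutofulisi
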